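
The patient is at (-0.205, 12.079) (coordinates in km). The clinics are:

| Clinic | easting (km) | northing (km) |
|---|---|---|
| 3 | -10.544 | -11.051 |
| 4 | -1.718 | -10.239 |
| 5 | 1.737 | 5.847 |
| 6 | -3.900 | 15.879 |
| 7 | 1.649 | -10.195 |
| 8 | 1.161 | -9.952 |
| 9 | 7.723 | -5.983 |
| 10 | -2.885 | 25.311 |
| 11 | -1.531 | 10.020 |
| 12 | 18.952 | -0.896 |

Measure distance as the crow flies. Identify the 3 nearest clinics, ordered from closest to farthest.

Distances from (-0.205, 12.079):
3: √((-10.339)² + (-23.130)²) = √(106.89492 + 534.99690) = 25.336 km
4: √((-1.513)² + (-22.318)²) = √(2.28917 + 498.09312) = 22.369 km
5: √((1.942)² + (-6.232)²) = √(3.77136 + 38.83782) = 6.528 km
6: √((-3.695)² + (3.800)²) = √(13.65302 + 14.44000) = 5.300 km
7: √((1.854)² + (-22.274)²) = √(3.43732 + 496.13108) = 22.351 km
8: √((1.366)² + (-22.031)²) = √(1.86596 + 485.36496) = 22.073 km
9: √((7.928)² + (-18.062)²) = √(62.85318 + 326.23584) = 19.725 km
10: √((-2.680)² + (13.232)²) = √(7.18240 + 175.08582) = 13.501 km
11: √((-1.326)² + (-2.059)²) = √(1.75828 + 4.23948) = 2.449 km
12: √((19.157)² + (-12.975)²) = √(366.99065 + 168.35063) = 23.137 km
Sorted: 11 (2.449 km) < 6 (5.300 km) < 5 (6.528 km) < 10 (13.501 km) < 9 (19.725 km) < …

11, 6, 5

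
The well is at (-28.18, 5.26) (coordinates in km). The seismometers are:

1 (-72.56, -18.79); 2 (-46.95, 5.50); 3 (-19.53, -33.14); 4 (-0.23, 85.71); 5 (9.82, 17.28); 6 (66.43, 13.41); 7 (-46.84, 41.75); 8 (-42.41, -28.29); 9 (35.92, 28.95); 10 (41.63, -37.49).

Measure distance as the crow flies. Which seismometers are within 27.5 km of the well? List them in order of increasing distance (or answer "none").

2

Distances from (-28.18, 5.26):
1: √((-44.38)² + (-24.05)²) = √(1969.5844 + 578.4025) = 50.48 km
2: √((-18.77)² + (0.24)²) = √(352.3129 + 0.0576) = 18.77 km
3: √((8.65)² + (-38.40)²) = √(74.8225 + 1474.5600) = 39.36 km
4: √((27.95)² + (80.45)²) = √(781.2025 + 6472.2025) = 85.17 km
5: √((38.00)² + (12.02)²) = √(1444.0000 + 144.4804) = 39.86 km
6: √((94.61)² + (8.15)²) = √(8951.0521 + 66.4225) = 94.96 km
7: √((-18.66)² + (36.49)²) = √(348.1956 + 1331.5201) = 40.98 km
8: √((-14.23)² + (-33.55)²) = √(202.4929 + 1125.6025) = 36.44 km
9: √((64.10)² + (23.69)²) = √(4108.8100 + 561.2161) = 68.34 km
10: √((69.81)² + (-42.75)²) = √(4873.4361 + 1827.5625) = 81.86 km
Threshold 27.5 km: 2 (18.77 km) is within range.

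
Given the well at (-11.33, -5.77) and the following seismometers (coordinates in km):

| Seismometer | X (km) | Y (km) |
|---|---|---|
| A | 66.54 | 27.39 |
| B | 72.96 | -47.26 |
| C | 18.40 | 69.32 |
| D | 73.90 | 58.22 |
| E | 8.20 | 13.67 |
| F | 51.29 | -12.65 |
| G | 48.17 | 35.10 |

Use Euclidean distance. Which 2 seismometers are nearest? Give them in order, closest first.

E, F

Distances from (-11.33, -5.77):
A: √((77.87)² + (33.16)²) = √(6063.7369 + 1099.5856) = 84.64 km
B: √((84.29)² + (-41.49)²) = √(7104.8041 + 1721.4201) = 93.95 km
C: √((29.73)² + (75.09)²) = √(883.8729 + 5638.5081) = 80.76 km
D: √((85.23)² + (63.99)²) = √(7264.1529 + 4094.7201) = 106.58 km
E: √((19.53)² + (19.44)²) = √(381.4209 + 377.9136) = 27.56 km
F: √((62.62)² + (-6.88)²) = √(3921.2644 + 47.3344) = 63.00 km
G: √((59.50)² + (40.87)²) = √(3540.2500 + 1670.3569) = 72.18 km
Sorted: E (27.56 km) < F (63.00 km) < G (72.18 km) < C (80.76 km) < …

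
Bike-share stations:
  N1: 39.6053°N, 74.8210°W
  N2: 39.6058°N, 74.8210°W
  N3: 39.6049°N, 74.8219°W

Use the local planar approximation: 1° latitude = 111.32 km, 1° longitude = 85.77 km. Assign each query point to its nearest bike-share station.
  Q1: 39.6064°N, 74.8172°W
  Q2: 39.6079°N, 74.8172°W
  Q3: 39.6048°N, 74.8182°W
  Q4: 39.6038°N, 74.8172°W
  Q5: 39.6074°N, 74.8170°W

Q1→N2; Q2→N2; Q3→N1; Q4→N1; Q5→N2

Q1 at 39.6064°N, 74.8172°W:
  N1: √((-0.0011·111.32)² + (-0.0038·85.77)²) = √(0.014994 + 0.106228) = 0.3482 km
  N2: √((-0.0006·111.32)² + (-0.0038·85.77)²) = √(0.004461 + 0.106228) = 0.3327 km
  N3: √((-0.0015·111.32)² + (-0.0047·85.77)²) = √(0.027882 + 0.162505) = 0.4363 km
  → nearest: N2 (0.3327 km)
Q2 at 39.6079°N, 74.8172°W:
  N1: √((-0.0026·111.32)² + (-0.0038·85.77)²) = √(0.083771 + 0.106228) = 0.4359 km
  N2: √((-0.0021·111.32)² + (-0.0038·85.77)²) = √(0.054649 + 0.106228) = 0.4011 km
  N3: √((-0.0030·111.32)² + (-0.0047·85.77)²) = √(0.111529 + 0.162505) = 0.5235 km
  → nearest: N2 (0.4011 km)
Q3 at 39.6048°N, 74.8182°W:
  N1: √((0.0005·111.32)² + (-0.0028·85.77)²) = √(0.003098 + 0.057675) = 0.2465 km
  N2: √((0.0010·111.32)² + (-0.0028·85.77)²) = √(0.012392 + 0.057675) = 0.2647 km
  N3: √((0.0001·111.32)² + (-0.0037·85.77)²) = √(0.000124 + 0.100710) = 0.3175 km
  → nearest: N1 (0.2465 km)
Q4 at 39.6038°N, 74.8172°W:
  N1: √((0.0015·111.32)² + (-0.0038·85.77)²) = √(0.027882 + 0.106228) = 0.3662 km
  N2: √((0.0020·111.32)² + (-0.0038·85.77)²) = √(0.049569 + 0.106228) = 0.3947 km
  N3: √((0.0011·111.32)² + (-0.0047·85.77)²) = √(0.014994 + 0.162505) = 0.4213 km
  → nearest: N1 (0.3662 km)
Q5 at 39.6074°N, 74.8170°W:
  N1: √((-0.0021·111.32)² + (-0.0040·85.77)²) = √(0.054649 + 0.117704) = 0.4152 km
  N2: √((-0.0016·111.32)² + (-0.0040·85.77)²) = √(0.031724 + 0.117704) = 0.3866 km
  N3: √((-0.0025·111.32)² + (-0.0049·85.77)²) = √(0.077451 + 0.176629) = 0.5041 km
  → nearest: N2 (0.3866 km)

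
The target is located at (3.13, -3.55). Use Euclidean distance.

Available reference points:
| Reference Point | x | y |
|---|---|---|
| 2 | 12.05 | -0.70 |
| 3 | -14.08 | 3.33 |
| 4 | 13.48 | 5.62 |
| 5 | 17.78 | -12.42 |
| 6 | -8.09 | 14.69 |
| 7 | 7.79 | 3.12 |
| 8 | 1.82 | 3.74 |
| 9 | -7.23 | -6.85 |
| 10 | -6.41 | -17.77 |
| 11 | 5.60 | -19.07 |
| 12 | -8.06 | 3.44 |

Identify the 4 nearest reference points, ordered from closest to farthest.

Distances from (3.13, -3.55):
2: √((8.92)² + (2.85)²) = √(79.5664 + 8.1225) = 9.36
3: √((-17.21)² + (6.88)²) = √(296.1841 + 47.3344) = 18.53
4: √((10.35)² + (9.17)²) = √(107.1225 + 84.0889) = 13.83
5: √((14.65)² + (-8.87)²) = √(214.6225 + 78.6769) = 17.13
6: √((-11.22)² + (18.24)²) = √(125.8884 + 332.6976) = 21.41
7: √((4.66)² + (6.67)²) = √(21.7156 + 44.4889) = 8.14
8: √((-1.31)² + (7.29)²) = √(1.7161 + 53.1441) = 7.41
9: √((-10.36)² + (-3.30)²) = √(107.3296 + 10.8900) = 10.87
10: √((-9.54)² + (-14.22)²) = √(91.0116 + 202.2084) = 17.12
11: √((2.47)² + (-15.52)²) = √(6.1009 + 240.8704) = 15.72
12: √((-11.19)² + (6.99)²) = √(125.2161 + 48.8601) = 13.19
Sorted: 8 (7.41) < 7 (8.14) < 2 (9.36) < 9 (10.87) < 12 (13.19) < 4 (13.83) < …

8, 7, 2, 9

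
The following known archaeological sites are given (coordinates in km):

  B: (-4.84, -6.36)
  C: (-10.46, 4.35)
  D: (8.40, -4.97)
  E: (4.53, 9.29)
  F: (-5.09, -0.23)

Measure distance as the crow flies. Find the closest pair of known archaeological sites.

B and F

Pairwise distances:
B–C: √((-5.62)² + (10.71)²) = √(31.5844 + 114.7041) = 12.09 km
B–D: √((13.24)² + (1.39)²) = √(175.2976 + 1.9321) = 13.31 km
B–E: √((9.37)² + (15.65)²) = √(87.7969 + 244.9225) = 18.24 km
B–F: √((-0.25)² + (6.13)²) = √(0.0625 + 37.5769) = 6.14 km
C–D: √((18.86)² + (-9.32)²) = √(355.6996 + 86.8624) = 21.04 km
C–E: √((14.99)² + (4.94)²) = √(224.7001 + 24.4036) = 15.78 km
C–F: √((5.37)² + (-4.58)²) = √(28.8369 + 20.9764) = 7.06 km
D–E: √((-3.87)² + (14.26)²) = √(14.9769 + 203.3476) = 14.78 km
D–F: √((-13.49)² + (4.74)²) = √(181.9801 + 22.4676) = 14.30 km
E–F: √((-9.62)² + (-9.52)²) = √(92.5444 + 90.6304) = 13.53 km
Closest pair: B–F at 6.14 km.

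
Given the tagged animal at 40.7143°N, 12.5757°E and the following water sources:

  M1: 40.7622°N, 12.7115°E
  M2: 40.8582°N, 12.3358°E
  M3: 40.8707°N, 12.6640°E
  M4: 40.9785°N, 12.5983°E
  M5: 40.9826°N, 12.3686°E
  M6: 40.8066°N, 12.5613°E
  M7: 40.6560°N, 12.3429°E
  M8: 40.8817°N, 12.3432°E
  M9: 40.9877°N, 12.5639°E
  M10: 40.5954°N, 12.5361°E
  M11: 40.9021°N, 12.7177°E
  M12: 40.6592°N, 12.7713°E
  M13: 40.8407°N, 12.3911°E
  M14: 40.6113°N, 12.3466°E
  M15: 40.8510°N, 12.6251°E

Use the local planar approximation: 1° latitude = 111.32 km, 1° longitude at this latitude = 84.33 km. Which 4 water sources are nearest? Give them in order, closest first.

Distances from 40.7143°N, 12.5757°E:
M1: √((0.0479·111.32)² + (0.1358·84.33)²) = √(28.432655 + 131.148625) = 12.6325 km
M2: √((0.1439·111.32)² + (-0.2399·84.33)²) = √(256.606695 + 409.283933) = 25.8049 km
M3: √((0.1564·111.32)² + (0.0883·84.33)²) = √(303.123700 + 55.447965) = 18.9360 km
M4: √((0.2642·111.32)² + (0.0226·84.33)²) = √(864.991863 + 3.632295) = 29.4724 km
M5: √((0.2683·111.32)² + (-0.2071·84.33)²) = √(892.047008 + 305.017248) = 34.5986 km
M6: √((0.0923·111.32)² + (-0.0144·84.33)²) = √(105.572255 + 1.474651) = 10.3463 km
M7: √((-0.0583·111.32)² + (-0.2328·84.33)²) = √(42.119529 + 385.416366) = 20.6769 km
M8: √((0.1674·111.32)² + (-0.2325·84.33)²) = √(347.262032 + 384.423665) = 27.0497 km
M9: √((0.2734·111.32)² + (-0.0118·84.33)²) = √(926.282408 + 0.990212) = 30.4512 km
M10: √((-0.1189·111.32)² + (-0.0396·84.33)²) = √(175.190319 + 11.152047) = 13.6507 km
M11: √((0.1878·111.32)² + (0.1420·84.33)²) = √(437.056488 + 143.397272) = 24.0926 km
M12: √((-0.0551·111.32)² + (0.1956·84.33)²) = √(37.622668 + 272.083310) = 17.5985 km
M13: √((0.1264·111.32)² + (-0.1846·84.33)²) = √(197.988763 + 242.341390) = 20.9840 km
M14: √((-0.1030·111.32)² + (-0.2291·84.33)²) = √(131.468239 + 373.262516) = 22.4662 km
M15: √((0.1367·111.32)² + (0.0494·84.33)²) = √(231.570602 + 17.354739) = 15.7774 km
Sorted: M6 (10.3463 km) < M1 (12.6325 km) < M10 (13.6507 km) < M15 (15.7774 km) < M12 (17.5985 km) < M3 (18.9360 km) < …

M6, M1, M10, M15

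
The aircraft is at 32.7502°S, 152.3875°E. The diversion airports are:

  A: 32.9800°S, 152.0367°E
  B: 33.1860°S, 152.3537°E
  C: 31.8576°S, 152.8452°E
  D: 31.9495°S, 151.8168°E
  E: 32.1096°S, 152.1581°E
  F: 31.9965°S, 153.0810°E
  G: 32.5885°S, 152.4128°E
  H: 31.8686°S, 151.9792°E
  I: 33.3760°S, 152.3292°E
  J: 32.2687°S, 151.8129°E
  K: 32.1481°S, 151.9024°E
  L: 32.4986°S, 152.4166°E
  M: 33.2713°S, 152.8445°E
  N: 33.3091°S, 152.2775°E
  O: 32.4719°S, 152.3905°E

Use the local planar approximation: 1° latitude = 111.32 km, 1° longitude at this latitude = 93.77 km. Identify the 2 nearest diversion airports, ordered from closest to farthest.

Distances from 32.7502°S, 152.3875°E:
A: √((-0.2298·111.32)² + (-0.3508·93.77)²) = √(654.404752 + 1082.049183) = 41.6708 km
B: √((-0.4358·111.32)² + (-0.0338·93.77)²) = √(2353.536008 + 10.045261) = 48.6167 km
C: √((0.8926·111.32)² + (0.4577·93.77)²) = √(9873.250601 + 1842.000132) = 108.2370 km
D: √((0.8007·111.32)² + (-0.5707·93.77)²) = √(7944.856408 + 2863.805884) = 103.9647 km
E: √((0.6406·111.32)² + (-0.2294·93.77)²) = √(5085.343154 + 462.716151) = 74.4853 km
F: √((0.7537·111.32)² + (0.6935·93.77)²) = √(7039.526139 + 4228.835220) = 106.1525 km
G: √((0.1617·111.32)² + (0.0253·93.77)²) = √(324.015984 + 5.628192) = 18.1561 km
H: √((0.8816·111.32)² + (-0.4083·93.77)²) = √(9631.403071 + 1465.840079) = 105.3435 km
I: √((-0.6258·111.32)² + (-0.0583·93.77)²) = √(4853.080698 + 29.885804) = 69.8782 km
J: √((0.4815·111.32)² + (-0.5746·93.77)²) = √(2873.022176 + 2903.080478) = 76.0007 km
K: √((0.6021·111.32)² + (-0.4851·93.77)²) = √(4492.454112 + 2069.142405) = 81.0037 km
L: √((0.2516·111.32)² + (0.0291·93.77)²) = √(784.454338 + 7.445842) = 28.1407 km
M: √((-0.5211·111.32)² + (0.4570·93.77)²) = √(3365.026910 + 1836.370181) = 72.1207 km
N: √((-0.5589·111.32)² + (-0.1100·93.77)²) = √(3870.923732 + 106.393036) = 63.0660 km
O: √((0.2783·111.32)² + (0.0030·93.77)²) = √(959.782458 + 0.079135) = 30.9816 km
Sorted: G (18.1561 km) < L (28.1407 km) < O (30.9816 km) < A (41.6708 km) < …

G, L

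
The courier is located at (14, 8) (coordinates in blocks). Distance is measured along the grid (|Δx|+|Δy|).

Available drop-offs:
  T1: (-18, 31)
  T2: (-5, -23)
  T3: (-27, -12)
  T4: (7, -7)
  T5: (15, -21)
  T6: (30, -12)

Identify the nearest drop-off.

Distances from (14, 8):
T1: 55 blocks
T2: 50 blocks
T3: 61 blocks
T4: 22 blocks
T5: 30 blocks
T6: 36 blocks
Minimum: T4 at 22 blocks.

T4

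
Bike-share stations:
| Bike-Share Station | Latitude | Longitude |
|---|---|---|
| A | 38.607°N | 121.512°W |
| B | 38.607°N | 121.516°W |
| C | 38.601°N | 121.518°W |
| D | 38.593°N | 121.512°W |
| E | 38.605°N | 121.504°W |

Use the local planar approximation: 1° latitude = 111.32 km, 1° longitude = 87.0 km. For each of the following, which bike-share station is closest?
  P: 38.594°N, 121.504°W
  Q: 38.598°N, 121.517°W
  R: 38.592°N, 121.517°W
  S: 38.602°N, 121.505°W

P at 38.594°N, 121.504°W:
  A: √((0.013·111.32)² + (-0.008·87.0)²) = √(2.09427207 + 0.48441600) = 1.605829 km
  B: √((0.013·111.32)² + (-0.012·87.0)²) = √(2.09427207 + 1.08993600) = 1.784435 km
  C: √((0.007·111.32)² + (-0.014·87.0)²) = √(0.60721498 + 1.48352400) = 1.445939 km
  D: √((-0.001·111.32)² + (-0.008·87.0)²) = √(0.01239214 + 0.48441600) = 0.704846 km
  E: √((0.011·111.32)² + (0.000·87.0)²) = √(1.49944923 + 0.00000000) = 1.224520 km
  → nearest: D (0.704846 km)
Q at 38.598°N, 121.517°W:
  A: √((0.009·111.32)² + (0.005·87.0)²) = √(1.00376353 + 0.18922500) = 1.092240 km
  B: √((0.009·111.32)² + (0.001·87.0)²) = √(1.00376353 + 0.00756900) = 1.005650 km
  C: √((0.003·111.32)² + (-0.001·87.0)²) = √(0.11152928 + 0.00756900) = 0.345106 km
  D: √((-0.005·111.32)² + (0.005·87.0)²) = √(0.30980356 + 0.18922500) = 0.706420 km
  E: √((0.007·111.32)² + (0.013·87.0)²) = √(0.60721498 + 1.27916100) = 1.373454 km
  → nearest: C (0.345106 km)
R at 38.592°N, 121.517°W:
  A: √((0.015·111.32)² + (0.005·87.0)²) = √(2.78823204 + 0.18922500) = 1.725531 km
  B: √((0.015·111.32)² + (0.001·87.0)²) = √(2.78823204 + 0.00756900) = 1.672065 km
  C: √((0.009·111.32)² + (-0.001·87.0)²) = √(1.00376353 + 0.00756900) = 1.005650 km
  D: √((0.001·111.32)² + (0.005·87.0)²) = √(0.01239214 + 0.18922500) = 0.449018 km
  E: √((0.013·111.32)² + (0.013·87.0)²) = √(2.09427207 + 1.27916100) = 1.836691 km
  → nearest: D (0.449018 km)
S at 38.602°N, 121.505°W:
  A: √((0.005·111.32)² + (-0.007·87.0)²) = √(0.30980356 + 0.37088100) = 0.825036 km
  B: √((0.005·111.32)² + (-0.011·87.0)²) = √(0.30980356 + 0.91584900) = 1.107092 km
  C: √((-0.001·111.32)² + (-0.013·87.0)²) = √(0.01239214 + 1.27916100) = 1.136465 km
  D: √((-0.009·111.32)² + (-0.007·87.0)²) = √(1.00376353 + 0.37088100) = 1.172452 km
  E: √((0.003·111.32)² + (0.001·87.0)²) = √(0.11152928 + 0.00756900) = 0.345106 km
  → nearest: E (0.345106 km)

P→D; Q→C; R→D; S→E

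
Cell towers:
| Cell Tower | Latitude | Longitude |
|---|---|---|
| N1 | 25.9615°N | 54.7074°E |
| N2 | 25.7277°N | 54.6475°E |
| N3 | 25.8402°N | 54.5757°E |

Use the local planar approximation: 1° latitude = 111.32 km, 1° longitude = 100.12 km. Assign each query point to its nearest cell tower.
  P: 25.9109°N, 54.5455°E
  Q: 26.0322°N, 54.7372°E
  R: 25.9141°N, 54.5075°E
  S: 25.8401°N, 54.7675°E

P→N3; Q→N1; R→N3; S→N1

P at 25.9109°N, 54.5455°E:
  N1: 17.1602 km
  N2: 22.8078 km
  N3: 8.4312 km
  → nearest: N3 (8.4312 km)
Q at 26.0322°N, 54.7372°E:
  N1: 8.4169 km
  N2: 35.0665 km
  N3: 26.8006 km
  → nearest: N1 (8.4169 km)
R at 25.9141°N, 54.5075°E:
  N1: 20.6979 km
  N2: 25.0407 km
  N3: 10.6911 km
  → nearest: N3 (10.6911 km)
S at 25.8401°N, 54.7675°E:
  N1: 14.7933 km
  N2: 17.3466 km
  N3: 19.2030 km
  → nearest: N1 (14.7933 km)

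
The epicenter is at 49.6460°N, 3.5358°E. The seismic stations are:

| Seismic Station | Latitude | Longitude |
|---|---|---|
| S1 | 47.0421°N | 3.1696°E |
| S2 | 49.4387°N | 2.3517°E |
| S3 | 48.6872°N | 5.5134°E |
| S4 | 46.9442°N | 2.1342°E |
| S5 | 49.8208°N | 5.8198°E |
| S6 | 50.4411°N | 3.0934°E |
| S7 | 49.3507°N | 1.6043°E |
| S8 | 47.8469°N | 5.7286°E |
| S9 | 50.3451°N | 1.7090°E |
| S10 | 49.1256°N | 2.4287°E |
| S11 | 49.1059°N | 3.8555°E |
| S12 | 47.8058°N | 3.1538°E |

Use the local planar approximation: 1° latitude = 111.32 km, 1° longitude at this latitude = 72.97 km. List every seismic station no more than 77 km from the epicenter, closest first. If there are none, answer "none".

Distances from 49.6460°N, 3.5358°E:
S1: 291.0952 km
S2: 89.4323 km
S3: 179.4885 km
S4: 317.6780 km
S5: 167.7956 km
S6: 94.2138 km
S7: 144.7244 km
S8: 256.3458 km
S9: 154.3563 km
S10: 99.4094 km
S11: 64.4911 km
S12: 206.7388 km
Threshold 77 km: S11 (64.4911 km) is within range.

S11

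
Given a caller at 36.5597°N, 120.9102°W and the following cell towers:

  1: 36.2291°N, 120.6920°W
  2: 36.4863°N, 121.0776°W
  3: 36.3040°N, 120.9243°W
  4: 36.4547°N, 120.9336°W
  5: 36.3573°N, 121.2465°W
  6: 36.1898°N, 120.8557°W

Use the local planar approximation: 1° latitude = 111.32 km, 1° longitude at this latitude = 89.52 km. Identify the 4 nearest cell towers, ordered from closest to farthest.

Distances from 36.5597°N, 120.9102°W:
1: 41.6649 km
2: 17.0685 km
3: 28.4925 km
4: 11.8748 km
5: 37.6032 km
6: 41.4653 km
Sorted: 4 (11.8748 km) < 2 (17.0685 km) < 3 (28.4925 km) < 5 (37.6032 km) < 6 (41.4653 km) < 1 (41.6649 km)

4, 2, 3, 5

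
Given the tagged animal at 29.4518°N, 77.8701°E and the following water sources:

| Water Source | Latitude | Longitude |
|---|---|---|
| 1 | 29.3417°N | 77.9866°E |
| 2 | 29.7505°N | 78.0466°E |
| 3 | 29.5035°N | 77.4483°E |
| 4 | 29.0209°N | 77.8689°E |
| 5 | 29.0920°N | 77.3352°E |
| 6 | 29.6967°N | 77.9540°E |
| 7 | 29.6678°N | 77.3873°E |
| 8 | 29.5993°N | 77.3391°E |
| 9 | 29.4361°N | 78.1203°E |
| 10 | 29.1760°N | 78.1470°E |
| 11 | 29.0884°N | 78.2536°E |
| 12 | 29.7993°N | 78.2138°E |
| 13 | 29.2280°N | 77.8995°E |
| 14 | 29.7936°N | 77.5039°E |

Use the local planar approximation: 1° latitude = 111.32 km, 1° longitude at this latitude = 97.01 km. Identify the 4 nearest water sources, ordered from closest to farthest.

1, 9, 13, 6

Distances from 29.4518°N, 77.8701°E:
1: √((-0.1101·111.32)² + (0.1165·97.01)²) = √(150.217674 + 127.727632) = 16.6717 km
2: √((0.2987·111.32)² + (0.1765·97.01)²) = √(1105.647888 + 293.171959) = 37.4008 km
3: √((0.0517·111.32)² + (-0.4218·97.01)²) = √(33.122833 + 1674.349667) = 41.3216 km
4: √((-0.4309·111.32)² + (-0.0012·97.01)²) = √(2300.908686 + 0.013552) = 47.9679 km
5: √((-0.3598·111.32)² + (-0.5349·97.01)²) = √(1604.237682 + 2692.639454) = 65.5506 km
6: √((0.2449·111.32)² + (0.0839·97.01)²) = √(743.231257 + 66.245584) = 28.4513 km
7: √((0.2160·111.32)² + (-0.4828·97.01)²) = √(578.167796 + 2193.650988) = 52.6481 km
8: √((0.1475·111.32)² + (-0.5310·97.01)²) = √(269.606548 + 2653.518082) = 54.0659 km
9: √((-0.0157·111.32)² + (0.2502·97.01)²) = √(3.054539 + 589.125227) = 24.3347 km
10: √((-0.2758·111.32)² + (0.2769·97.01)²) = √(942.616243 + 721.570751) = 40.7944 km
11: √((-0.3634·111.32)² + (0.3835·97.01)²) = √(1636.500873 + 1384.088135) = 54.9599 km
12: √((0.3475·111.32)² + (0.3437·97.01)²) = √(1496.428646 + 1111.711437) = 51.0700 km
13: √((-0.2238·111.32)² + (0.0294·97.01)²) = √(620.678297 + 8.134440) = 25.0761 km
14: √((0.3418·111.32)² + (-0.3662·97.01)²) = √(1447.739794 + 1262.030030) = 52.0554 km
Sorted: 1 (16.6717 km) < 9 (24.3347 km) < 13 (25.0761 km) < 6 (28.4513 km) < 2 (37.4008 km) < 10 (40.7944 km) < …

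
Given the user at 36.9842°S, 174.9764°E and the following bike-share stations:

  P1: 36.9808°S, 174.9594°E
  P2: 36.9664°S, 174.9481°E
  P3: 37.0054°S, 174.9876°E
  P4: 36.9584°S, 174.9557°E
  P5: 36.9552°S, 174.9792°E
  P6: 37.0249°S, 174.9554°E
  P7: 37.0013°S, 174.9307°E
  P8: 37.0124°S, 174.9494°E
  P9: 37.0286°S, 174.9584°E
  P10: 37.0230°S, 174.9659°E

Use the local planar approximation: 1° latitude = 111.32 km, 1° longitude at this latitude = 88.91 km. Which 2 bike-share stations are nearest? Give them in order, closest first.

P1, P3

Distances from 36.9842°S, 174.9764°E:
P1: 1.5581 km
P2: 3.2027 km
P3: 2.5615 km
P4: 3.4111 km
P5: 3.2379 km
P6: 4.9004 km
P7: 4.4870 km
P8: 3.9519 km
P9: 5.1952 km
P10: 4.4190 km
Sorted: P1 (1.5581 km) < P3 (2.5615 km) < P2 (3.2027 km) < P5 (3.2379 km) < …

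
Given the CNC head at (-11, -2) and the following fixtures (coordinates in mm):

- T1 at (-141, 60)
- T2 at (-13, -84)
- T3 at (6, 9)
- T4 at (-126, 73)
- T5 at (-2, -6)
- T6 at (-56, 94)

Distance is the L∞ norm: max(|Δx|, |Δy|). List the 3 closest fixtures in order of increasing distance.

T5, T3, T2

Distances from (-11, -2):
T1: max(|-130|, |62|) = 130 mm
T2: max(|-2|, |-82|) = 82 mm
T3: max(|17|, |11|) = 17 mm
T4: max(|-115|, |75|) = 115 mm
T5: max(|9|, |-4|) = 9 mm
T6: max(|-45|, |96|) = 96 mm
Sorted: T5 (9 mm) < T3 (17 mm) < T2 (82 mm) < T6 (96 mm) < T4 (115 mm) < …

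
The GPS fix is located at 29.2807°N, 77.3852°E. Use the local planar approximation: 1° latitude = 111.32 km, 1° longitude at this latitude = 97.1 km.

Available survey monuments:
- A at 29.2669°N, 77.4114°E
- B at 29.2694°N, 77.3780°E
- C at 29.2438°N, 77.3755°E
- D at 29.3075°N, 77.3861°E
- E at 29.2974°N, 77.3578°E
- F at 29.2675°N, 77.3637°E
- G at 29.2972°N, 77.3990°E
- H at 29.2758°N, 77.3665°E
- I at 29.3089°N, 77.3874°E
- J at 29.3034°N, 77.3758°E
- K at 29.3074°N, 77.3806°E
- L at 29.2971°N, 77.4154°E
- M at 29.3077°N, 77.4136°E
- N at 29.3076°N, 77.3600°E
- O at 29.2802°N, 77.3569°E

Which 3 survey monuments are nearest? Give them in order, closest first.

Distances from 29.2807°N, 77.3852°E:
A: 2.9719 km
B: 1.4391 km
C: 4.2143 km
D: 2.9847 km
E: 3.2457 km
F: 2.5529 km
G: 2.2736 km
H: 1.8959 km
I: 3.1465 km
J: 2.6868 km
K: 3.0056 km
L: 3.4543 km
M: 4.0790 km
N: 3.8671 km
O: 2.7485 km
Sorted: B (1.4391 km) < H (1.8959 km) < G (2.2736 km) < F (2.5529 km) < J (2.6868 km) < …

B, H, G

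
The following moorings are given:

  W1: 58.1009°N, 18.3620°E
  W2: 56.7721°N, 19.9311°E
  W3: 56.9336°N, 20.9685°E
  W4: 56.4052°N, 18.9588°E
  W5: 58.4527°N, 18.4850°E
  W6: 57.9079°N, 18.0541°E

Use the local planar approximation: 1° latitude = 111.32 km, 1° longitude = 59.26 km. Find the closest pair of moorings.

W1 and W6

Pairwise distances:
W1–W6: 28.1872 km
W1–W5: 39.8349 km
W2–W3: 64.0512 km
W5–W6: 65.8036 km
W2–W4: 70.6262 km
W3–W4: 132.8290 km
W2–W6: 168.4005 km
W1–W2: 174.7201 km
W4–W6: 175.6619 km
W1–W4: 192.0498 km
W1–W3: 201.8506 km
W3–W6: 203.9392 km
W2–W5: 205.7774 km
W3–W5: 224.1798 km
W4–W5: 229.6506 km
Closest pair: W1–W6 at 28.1872 km.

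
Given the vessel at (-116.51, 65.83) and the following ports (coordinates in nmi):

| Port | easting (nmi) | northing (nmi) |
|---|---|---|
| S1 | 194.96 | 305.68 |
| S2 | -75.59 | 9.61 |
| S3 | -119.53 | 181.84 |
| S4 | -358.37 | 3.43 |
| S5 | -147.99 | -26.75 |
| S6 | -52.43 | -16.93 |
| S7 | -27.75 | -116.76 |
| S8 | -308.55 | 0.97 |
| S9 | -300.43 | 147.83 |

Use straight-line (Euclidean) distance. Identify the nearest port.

S2

Distances from (-116.51, 65.83):
S1: √((311.47)² + (239.85)²) = √(97013.5609 + 57528.0225) = 393.12 nmi
S2: √((40.92)² + (-56.22)²) = √(1674.4464 + 3160.6884) = 69.54 nmi
S3: √((-3.02)² + (116.01)²) = √(9.1204 + 13458.3201) = 116.05 nmi
S4: √((-241.86)² + (-62.40)²) = √(58496.2596 + 3893.7600) = 249.78 nmi
S5: √((-31.48)² + (-92.58)²) = √(990.9904 + 8571.0564) = 97.79 nmi
S6: √((64.08)² + (-82.76)²) = √(4106.2464 + 6849.2176) = 104.67 nmi
S7: √((88.76)² + (-182.59)²) = √(7878.3376 + 33339.1081) = 203.02 nmi
S8: √((-192.04)² + (-64.86)²) = √(36879.3616 + 4206.8196) = 202.70 nmi
S9: √((-183.92)² + (82.00)²) = √(33826.5664 + 6724.0000) = 201.37 nmi
Minimum: S2 at 69.54 nmi.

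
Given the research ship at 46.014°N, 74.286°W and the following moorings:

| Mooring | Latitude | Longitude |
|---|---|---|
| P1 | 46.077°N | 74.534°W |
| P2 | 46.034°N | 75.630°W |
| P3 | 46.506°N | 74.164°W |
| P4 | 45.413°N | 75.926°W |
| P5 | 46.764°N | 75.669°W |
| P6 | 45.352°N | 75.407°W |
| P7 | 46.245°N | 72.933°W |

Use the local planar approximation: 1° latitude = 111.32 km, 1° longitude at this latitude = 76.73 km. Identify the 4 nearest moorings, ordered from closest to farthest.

P1, P3, P2, P7

Distances from 46.014°N, 74.286°W:
P1: 20.280 km
P2: 103.149 km
P3: 55.564 km
P4: 142.517 km
P5: 135.024 km
P6: 113.266 km
P7: 106.953 km
Sorted: P1 (20.280 km) < P3 (55.564 km) < P2 (103.149 km) < P7 (106.953 km) < P6 (113.266 km) < P5 (135.024 km) < …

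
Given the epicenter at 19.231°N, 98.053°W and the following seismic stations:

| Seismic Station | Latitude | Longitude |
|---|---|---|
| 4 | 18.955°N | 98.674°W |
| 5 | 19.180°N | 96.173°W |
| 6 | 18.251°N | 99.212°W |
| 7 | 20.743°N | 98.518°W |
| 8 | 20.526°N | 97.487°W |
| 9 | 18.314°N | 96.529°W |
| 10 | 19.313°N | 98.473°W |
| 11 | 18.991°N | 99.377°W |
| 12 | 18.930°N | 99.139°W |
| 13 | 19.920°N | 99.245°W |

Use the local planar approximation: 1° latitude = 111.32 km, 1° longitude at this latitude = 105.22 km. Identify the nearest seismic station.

Distances from 19.231°N, 98.053°W:
4: 72.205 km
5: 197.895 km
6: 163.625 km
7: 175.283 km
8: 155.977 km
9: 190.090 km
10: 45.125 km
11: 141.850 km
12: 119.080 km
13: 147.015 km
Minimum: 10 at 45.125 km.

10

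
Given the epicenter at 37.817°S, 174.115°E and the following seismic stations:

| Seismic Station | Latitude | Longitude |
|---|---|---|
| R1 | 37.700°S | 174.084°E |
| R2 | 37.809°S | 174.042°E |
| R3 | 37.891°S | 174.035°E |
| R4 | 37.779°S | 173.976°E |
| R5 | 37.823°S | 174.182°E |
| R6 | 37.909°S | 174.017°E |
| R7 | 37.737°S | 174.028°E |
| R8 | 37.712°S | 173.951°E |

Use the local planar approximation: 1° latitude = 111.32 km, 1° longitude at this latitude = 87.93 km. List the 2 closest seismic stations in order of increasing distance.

R5, R2

Distances from 37.817°S, 174.115°E:
R1: √((0.117·111.32)² + (-0.031·87.93)²) = √(169.63604 + 7.43015) = 13.307 km
R2: √((0.008·111.32)² + (-0.073·87.93)²) = √(0.79310 + 41.20215) = 6.480 km
R3: √((-0.074·111.32)² + (-0.080·87.93)²) = √(67.85937 + 49.48278) = 10.832 km
R4: √((0.038·111.32)² + (-0.139·87.93)²) = √(17.89425 + 149.38388) = 12.934 km
R5: √((-0.006·111.32)² + (0.067·87.93)²) = √(0.44612 + 34.70753) = 5.929 km
R6: √((-0.092·111.32)² + (-0.098·87.93)²) = √(104.88709 + 74.25510) = 13.384 km
R7: √((0.080·111.32)² + (-0.087·87.93)²) = √(79.30971 + 58.52112) = 11.740 km
R8: √((0.105·111.32)² + (-0.164·87.93)²) = √(136.62337 + 207.95140) = 18.563 km
Sorted: R5 (5.929 km) < R2 (6.480 km) < R3 (10.832 km) < R7 (11.740 km) < …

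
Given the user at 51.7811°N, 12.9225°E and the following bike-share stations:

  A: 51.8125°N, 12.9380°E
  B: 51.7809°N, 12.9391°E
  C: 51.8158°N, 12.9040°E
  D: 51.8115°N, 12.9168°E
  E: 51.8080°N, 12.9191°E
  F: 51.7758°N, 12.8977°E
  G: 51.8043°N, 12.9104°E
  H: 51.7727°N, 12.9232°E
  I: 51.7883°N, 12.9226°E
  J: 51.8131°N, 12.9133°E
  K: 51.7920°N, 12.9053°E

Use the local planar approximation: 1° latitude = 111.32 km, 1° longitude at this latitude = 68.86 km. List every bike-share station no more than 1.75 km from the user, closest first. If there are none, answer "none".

I, H, B, K

Distances from 51.7811°N, 12.9225°E:
A: 3.6548 km
B: 1.1433 km
C: 4.0674 km
D: 3.4068 km
E: 3.0036 km
F: 1.8068 km
G: 2.7137 km
H: 0.9363 km
I: 0.8015 km
J: 3.6181 km
K: 1.6956 km
Threshold 1.75 km: I (0.8015 km), H (0.9363 km), B (1.1433 km), K (1.6956 km) are within range.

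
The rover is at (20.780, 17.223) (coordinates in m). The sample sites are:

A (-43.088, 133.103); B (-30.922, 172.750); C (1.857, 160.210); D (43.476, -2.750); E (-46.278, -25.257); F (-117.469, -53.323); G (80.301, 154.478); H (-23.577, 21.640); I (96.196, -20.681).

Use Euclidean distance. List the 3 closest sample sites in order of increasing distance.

D, H, E

Distances from (20.780, 17.223):
A: 132.315 m
B: 163.896 m
C: 144.234 m
D: 30.233 m
E: 79.381 m
F: 155.208 m
G: 149.605 m
H: 44.576 m
I: 84.405 m
Sorted: D (30.233 m) < H (44.576 m) < E (79.381 m) < I (84.405 m) < A (132.315 m) < …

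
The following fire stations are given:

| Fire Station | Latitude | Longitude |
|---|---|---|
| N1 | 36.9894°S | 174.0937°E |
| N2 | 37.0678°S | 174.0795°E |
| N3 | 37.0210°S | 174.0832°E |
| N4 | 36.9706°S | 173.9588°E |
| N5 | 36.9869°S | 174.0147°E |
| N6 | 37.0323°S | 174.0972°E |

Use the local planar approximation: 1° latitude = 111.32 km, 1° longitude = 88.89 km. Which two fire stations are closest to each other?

Pairwise distances:
N3–N6: √((-0.0113·111.32)² + (0.0140·88.89)²) = √(1.582353 + 1.548681) = 1.7695 km
N1–N3: √((-0.0316·111.32)² + (-0.0105·88.89)²) = √(12.374298 + 0.871133) = 3.6394 km
N2–N6: √((0.0355·111.32)² + (0.0177·88.89)²) = √(15.617197 + 2.475440) = 4.2535 km
N1–N6: √((-0.0429·111.32)² + (0.0035·88.89)²) = √(22.806623 + 0.096793) = 4.7858 km
N2–N3: √((0.0468·111.32)² + (0.0037·88.89)²) = √(27.141766 + 0.108171) = 5.2201 km
N4–N5: √((-0.0163·111.32)² + (0.0559·88.89)²) = √(3.292468 + 24.690474) = 5.2899 km
N1–N5: √((0.0025·111.32)² + (-0.0790·88.89)²) = √(0.077451 + 49.312838) = 7.0278 km
N3–N5: √((0.0341·111.32)² + (-0.0685·88.89)²) = √(14.409707 + 37.075495) = 7.1753 km
N1–N2: √((-0.0784·111.32)² + (-0.0142·88.89)²) = √(76.169047 + 1.593245) = 8.8183 km
N5–N6: √((-0.0454·111.32)² + (0.0825·88.89)²) = √(25.542188 + 53.779122) = 8.9063 km
N2–N5: √((0.0809·111.32)² + (-0.0648·88.89)²) = √(81.104218 + 33.178429) = 10.6903 km
N1–N4: √((0.0188·111.32)² + (-0.1349·88.89)²) = √(4.379879 + 143.790340) = 12.1725 km
N3–N4: √((0.0504·111.32)² + (-0.1244·88.89)²) = √(31.478024 + 122.277506) = 12.3998 km
N4–N6: √((-0.0617·111.32)² + (0.1384·88.89)²) = √(47.175523 + 151.348455) = 14.0899 km
N2–N4: √((0.0972·111.32)² + (-0.1207·88.89)²) = √(117.078979 + 115.111935) = 15.2378 km
Closest pair: N3–N6 at 1.7695 km.

N3 and N6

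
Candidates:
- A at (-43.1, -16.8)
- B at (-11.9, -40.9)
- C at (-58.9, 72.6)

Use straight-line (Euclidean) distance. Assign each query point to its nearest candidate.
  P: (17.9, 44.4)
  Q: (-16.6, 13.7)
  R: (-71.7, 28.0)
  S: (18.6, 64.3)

P at (17.9, 44.4):
  A: √((-61.0)² + (-61.2)²) = √(3721.000 + 3745.440) = 86.4
  B: √((-29.8)² + (-85.3)²) = √(888.040 + 7276.090) = 90.4
  C: √((-76.8)² + (28.2)²) = √(5898.240 + 795.240) = 81.8
  → nearest: C (81.8)
Q at (-16.6, 13.7):
  A: √((-26.5)² + (-30.5)²) = √(702.250 + 930.250) = 40.4
  B: √((4.7)² + (-54.6)²) = √(22.090 + 2981.160) = 54.8
  C: √((-42.3)² + (58.9)²) = √(1789.290 + 3469.210) = 72.5
  → nearest: A (40.4)
R at (-71.7, 28.0):
  A: √((28.6)² + (-44.8)²) = √(817.960 + 2007.040) = 53.2
  B: √((59.8)² + (-68.9)²) = √(3576.040 + 4747.210) = 91.2
  C: √((12.8)² + (44.6)²) = √(163.840 + 1989.160) = 46.4
  → nearest: C (46.4)
S at (18.6, 64.3):
  A: √((-61.7)² + (-81.1)²) = √(3806.890 + 6577.210) = 101.9
  B: √((-30.5)² + (-105.2)²) = √(930.250 + 11067.040) = 109.5
  C: √((-77.5)² + (8.3)²) = √(6006.250 + 68.890) = 77.9
  → nearest: C (77.9)

P→C; Q→A; R→C; S→C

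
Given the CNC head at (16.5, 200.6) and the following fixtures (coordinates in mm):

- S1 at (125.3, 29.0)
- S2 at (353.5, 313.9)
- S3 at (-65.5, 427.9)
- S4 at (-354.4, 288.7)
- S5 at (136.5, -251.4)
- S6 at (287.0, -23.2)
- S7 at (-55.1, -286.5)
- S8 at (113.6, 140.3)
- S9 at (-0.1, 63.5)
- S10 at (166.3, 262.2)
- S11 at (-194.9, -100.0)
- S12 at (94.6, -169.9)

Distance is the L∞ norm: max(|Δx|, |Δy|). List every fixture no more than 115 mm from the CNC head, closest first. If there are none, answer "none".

S8

Distances from (16.5, 200.6):
S1: max(|108.8|, |-171.6|) = 171.6 mm
S2: max(|337.0|, |113.3|) = 337.0 mm
S3: max(|-82.0|, |227.3|) = 227.3 mm
S4: max(|-370.9|, |88.1|) = 370.9 mm
S5: max(|120.0|, |-452.0|) = 452.0 mm
S6: max(|270.5|, |-223.8|) = 270.5 mm
S7: max(|-71.6|, |-487.1|) = 487.1 mm
S8: max(|97.1|, |-60.3|) = 97.1 mm
S9: max(|-16.6|, |-137.1|) = 137.1 mm
S10: max(|149.8|, |61.6|) = 149.8 mm
S11: max(|-211.4|, |-300.6|) = 300.6 mm
S12: max(|78.1|, |-370.5|) = 370.5 mm
Threshold 115 mm: S8 (97.1 mm) is within range.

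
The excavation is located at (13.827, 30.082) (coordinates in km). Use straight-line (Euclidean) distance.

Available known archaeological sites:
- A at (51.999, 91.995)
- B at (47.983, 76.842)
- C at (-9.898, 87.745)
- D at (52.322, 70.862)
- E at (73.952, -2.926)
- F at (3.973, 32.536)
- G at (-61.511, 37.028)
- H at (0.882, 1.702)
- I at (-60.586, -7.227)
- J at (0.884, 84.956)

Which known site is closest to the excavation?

F

Distances from (13.827, 30.082):
A: 72.735 km
B: 57.906 km
C: 62.353 km
D: 56.079 km
E: 68.590 km
F: 10.155 km
G: 75.658 km
H: 31.193 km
I: 83.242 km
J: 56.380 km
Minimum: F at 10.155 km.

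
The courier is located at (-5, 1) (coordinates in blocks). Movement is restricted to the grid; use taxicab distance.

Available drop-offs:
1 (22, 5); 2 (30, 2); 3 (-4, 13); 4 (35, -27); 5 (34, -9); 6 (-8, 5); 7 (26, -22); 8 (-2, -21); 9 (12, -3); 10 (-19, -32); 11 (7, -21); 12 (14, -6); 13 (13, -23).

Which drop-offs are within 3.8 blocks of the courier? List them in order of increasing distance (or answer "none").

none

Distances from (-5, 1):
1: |27| + |4| = 27 + 4 = 31 blocks
2: |35| + |1| = 35 + 1 = 36 blocks
3: |1| + |12| = 1 + 12 = 13 blocks
4: |40| + |-28| = 40 + 28 = 68 blocks
5: |39| + |-10| = 39 + 10 = 49 blocks
6: |-3| + |4| = 3 + 4 = 7 blocks
7: |31| + |-23| = 31 + 23 = 54 blocks
8: |3| + |-22| = 3 + 22 = 25 blocks
9: |17| + |-4| = 17 + 4 = 21 blocks
10: |-14| + |-33| = 14 + 33 = 47 blocks
11: |12| + |-22| = 12 + 22 = 34 blocks
12: |19| + |-7| = 19 + 7 = 26 blocks
13: |18| + |-24| = 18 + 24 = 42 blocks
Threshold 3.8 blocks: none within range.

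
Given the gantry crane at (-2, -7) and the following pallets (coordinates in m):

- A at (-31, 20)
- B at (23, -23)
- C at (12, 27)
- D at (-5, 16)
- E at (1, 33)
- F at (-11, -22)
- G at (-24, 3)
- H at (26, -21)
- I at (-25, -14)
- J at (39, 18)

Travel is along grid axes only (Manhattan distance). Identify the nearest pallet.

Distances from (-2, -7):
A: |-29| + |27| = 29 + 27 = 56 m
B: |25| + |-16| = 25 + 16 = 41 m
C: |14| + |34| = 14 + 34 = 48 m
D: |-3| + |23| = 3 + 23 = 26 m
E: |3| + |40| = 3 + 40 = 43 m
F: |-9| + |-15| = 9 + 15 = 24 m
G: |-22| + |10| = 22 + 10 = 32 m
H: |28| + |-14| = 28 + 14 = 42 m
I: |-23| + |-7| = 23 + 7 = 30 m
J: |41| + |25| = 41 + 25 = 66 m
Minimum: F at 24 m.

F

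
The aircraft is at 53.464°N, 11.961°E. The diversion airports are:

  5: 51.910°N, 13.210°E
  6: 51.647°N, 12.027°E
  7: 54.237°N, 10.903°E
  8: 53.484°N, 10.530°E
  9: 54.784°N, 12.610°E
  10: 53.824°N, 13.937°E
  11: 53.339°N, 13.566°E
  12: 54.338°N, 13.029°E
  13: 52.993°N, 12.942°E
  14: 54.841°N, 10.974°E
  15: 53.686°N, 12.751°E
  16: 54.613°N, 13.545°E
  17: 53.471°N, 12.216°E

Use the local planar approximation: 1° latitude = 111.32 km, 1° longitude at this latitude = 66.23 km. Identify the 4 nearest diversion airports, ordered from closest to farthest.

Distances from 53.464°N, 11.961°E:
5: 191.752 km
6: 202.316 km
7: 110.971 km
8: 94.801 km
9: 153.100 km
10: 136.869 km
11: 107.206 km
12: 120.288 km
13: 83.489 km
14: 166.644 km
15: 57.864 km
16: 165.426 km
17: 16.907 km
Sorted: 17 (16.907 km) < 15 (57.864 km) < 13 (83.489 km) < 8 (94.801 km) < 11 (107.206 km) < 7 (110.971 km) < …

17, 15, 13, 8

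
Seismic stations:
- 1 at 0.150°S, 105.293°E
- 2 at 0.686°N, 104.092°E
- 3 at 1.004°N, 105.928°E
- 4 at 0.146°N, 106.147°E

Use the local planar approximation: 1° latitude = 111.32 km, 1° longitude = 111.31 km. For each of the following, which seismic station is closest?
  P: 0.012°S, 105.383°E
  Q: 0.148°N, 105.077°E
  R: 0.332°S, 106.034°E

P at 0.012°S, 105.383°E:
  1: 18.340 km
  2: 163.363 km
  3: 128.343 km
  4: 86.841 km
  → nearest: 1 (18.340 km)
Q at 0.148°N, 105.077°E:
  1: 40.970 km
  2: 124.931 km
  3: 134.361 km
  4: 119.102 km
  → nearest: 1 (40.970 km)
R at 0.332°S, 106.034°E:
  1: 84.933 km
  2: 244.068 km
  3: 149.191 km
  4: 54.677 km
  → nearest: 4 (54.677 km)

P→1; Q→1; R→4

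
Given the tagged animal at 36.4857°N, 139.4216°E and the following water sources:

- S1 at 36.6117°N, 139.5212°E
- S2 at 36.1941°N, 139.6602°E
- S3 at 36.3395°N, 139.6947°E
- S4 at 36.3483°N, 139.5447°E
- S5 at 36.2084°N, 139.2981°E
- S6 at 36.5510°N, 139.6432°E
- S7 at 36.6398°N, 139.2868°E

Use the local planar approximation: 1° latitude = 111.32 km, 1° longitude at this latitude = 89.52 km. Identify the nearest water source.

S1

Distances from 36.4857°N, 139.4216°E:
S1: √((0.1260·111.32)² + (0.0996·89.52)²) = √(196.737653 + 79.498480) = 16.6204 km
S2: √((-0.2916·111.32)² + (0.2386·89.52)²) = √(1053.710808 + 456.227044) = 38.8579 km
S3: √((-0.1462·111.32)² + (0.2731·89.52)²) = √(264.875104 + 597.700401) = 29.3696 km
S4: √((-0.1374·111.32)² + (0.1231·89.52)²) = √(233.948282 + 121.438460) = 18.8517 km
S5: √((-0.2773·111.32)² + (-0.1235·89.52)²) = √(952.897384 + 122.228945) = 32.7891 km
S6: √((0.0653·111.32)² + (0.2216·89.52)²) = √(52.841210 + 393.531643) = 21.1275 km
S7: √((0.1541·111.32)² + (-0.1348·89.52)²) = √(294.273851 + 145.619633) = 20.9736 km
Minimum: S1 at 16.6204 km.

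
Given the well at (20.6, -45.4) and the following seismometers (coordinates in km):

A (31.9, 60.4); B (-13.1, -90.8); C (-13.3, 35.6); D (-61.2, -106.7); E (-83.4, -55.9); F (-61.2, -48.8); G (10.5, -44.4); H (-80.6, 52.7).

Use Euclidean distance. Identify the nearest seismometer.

Distances from (20.6, -45.4):
A: 106.4 km
B: 56.5 km
C: 87.8 km
D: 102.2 km
E: 104.5 km
F: 81.9 km
G: 10.1 km
H: 140.9 km
Minimum: G at 10.1 km.

G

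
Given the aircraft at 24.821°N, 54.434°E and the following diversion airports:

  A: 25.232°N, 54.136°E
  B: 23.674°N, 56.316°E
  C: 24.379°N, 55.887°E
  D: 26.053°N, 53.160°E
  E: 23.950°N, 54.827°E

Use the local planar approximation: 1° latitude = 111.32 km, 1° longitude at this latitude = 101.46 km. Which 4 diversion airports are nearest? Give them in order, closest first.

Distances from 24.821°N, 54.434°E:
A: √((0.411·111.32)² + (-0.298·101.46)²) = √(2093.29309 + 914.16006) = 54.840 km
B: √((-1.147·111.32)² + (1.882·101.46)²) = √(16303.21407 + 36461.03177) = 229.705 km
C: √((-0.442·111.32)² + (1.453·101.46)²) = √(2420.97851 + 21733.06328) = 155.416 km
D: √((1.232·111.32)² + (-1.274·101.46)²) = √(18809.09115 + 16708.15794) = 188.460 km
E: √((-0.871·111.32)² + (0.393·101.46)²) = √(9401.18730 + 1589.91833) = 104.838 km
Sorted: A (54.840 km) < E (104.838 km) < C (155.416 km) < D (188.460 km) < B (229.705 km)

A, E, C, D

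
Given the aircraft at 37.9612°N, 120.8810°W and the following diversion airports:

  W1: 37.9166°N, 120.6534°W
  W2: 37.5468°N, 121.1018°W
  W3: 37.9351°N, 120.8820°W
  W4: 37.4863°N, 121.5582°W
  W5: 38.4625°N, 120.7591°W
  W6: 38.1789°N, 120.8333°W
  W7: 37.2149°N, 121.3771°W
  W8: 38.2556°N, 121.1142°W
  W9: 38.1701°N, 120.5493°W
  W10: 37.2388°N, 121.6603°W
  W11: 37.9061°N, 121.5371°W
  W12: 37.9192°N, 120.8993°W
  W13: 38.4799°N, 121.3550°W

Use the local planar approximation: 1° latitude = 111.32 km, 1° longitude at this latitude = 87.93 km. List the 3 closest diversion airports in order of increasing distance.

W3, W12, W1

Distances from 37.9612°N, 120.8810°W:
W1: √((-0.0446·111.32)² + (0.2276·87.93)²) = √(24.649954 + 400.514886) = 20.6195 km
W2: √((-0.4144·111.32)² + (-0.2208·87.93)²) = √(2128.069899 + 376.940051) = 50.0501 km
W3: √((-0.0261·111.32)² + (-0.0010·87.93)²) = √(8.441651 + 0.007732) = 2.9068 km
W4: √((-0.4749·111.32)² + (-0.6772·87.93)²) = √(2794.799999 + 3545.749458) = 79.6276 km
W5: √((0.5013·111.32)² + (0.1219·87.93)²) = √(3114.166328 + 114.889822) = 56.8248 km
W6: √((0.2177·111.32)² + (0.0477·87.93)²) = √(587.304398 + 17.591825) = 24.5946 km
W7: √((-0.7463·111.32)² + (-0.4961·87.93)²) = √(6901.973358 + 1902.885253) = 93.8342 km
W8: √((0.2944·111.32)² + (-0.2332·87.93)²) = √(1074.043835 + 420.466344) = 38.6589 km
W9: √((0.2089·111.32)² + (0.3317·87.93)²) = √(540.783305 + 850.677781) = 37.3023 km
W10: √((-0.7224·111.32)² + (-0.7793·87.93)²) = √(6466.985243 + 4695.517882) = 105.6527 km
W11: √((-0.0551·111.32)² + (-0.6561·87.93)²) = √(37.622668 + 3328.236828) = 58.0160 km
W12: √((-0.0420·111.32)² + (-0.0183·87.93)²) = √(21.859739 + 2.589264) = 4.9446 km
W13: √((0.5187·111.32)² + (-0.4740·87.93)²) = √(3334.102071 + 1737.124037) = 71.2125 km
Sorted: W3 (2.9068 km) < W12 (4.9446 km) < W1 (20.6195 km) < W6 (24.5946 km) < W9 (37.3023 km) < …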